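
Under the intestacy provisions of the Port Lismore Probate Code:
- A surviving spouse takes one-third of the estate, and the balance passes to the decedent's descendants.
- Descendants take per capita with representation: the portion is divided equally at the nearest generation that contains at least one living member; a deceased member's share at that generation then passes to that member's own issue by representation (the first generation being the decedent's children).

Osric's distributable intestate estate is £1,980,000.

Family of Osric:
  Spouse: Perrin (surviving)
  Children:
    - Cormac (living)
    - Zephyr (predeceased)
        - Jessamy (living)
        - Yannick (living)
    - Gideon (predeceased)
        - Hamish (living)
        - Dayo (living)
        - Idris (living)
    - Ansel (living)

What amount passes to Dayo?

Perrin takes one-third of £1,980,000 = £660,000. The remaining £1,320,000 passes to the descendants.
The descendants' portion (£1,320,000) is divided into 4 shares of £330,000: Cormac and Ansel each take £330,000; Zephyr's £330,000 share passes to Zephyr's issue; Gideon's £330,000 share passes to Gideon's issue.
Zephyr's share (£330,000) is divided into 2 shares of £165,000: Jessamy and Yannick each take £165,000.
Gideon's share (£330,000) is divided into 3 shares of £110,000: Hamish, Dayo, and Idris each take £110,000.

Dayo receives £110,000.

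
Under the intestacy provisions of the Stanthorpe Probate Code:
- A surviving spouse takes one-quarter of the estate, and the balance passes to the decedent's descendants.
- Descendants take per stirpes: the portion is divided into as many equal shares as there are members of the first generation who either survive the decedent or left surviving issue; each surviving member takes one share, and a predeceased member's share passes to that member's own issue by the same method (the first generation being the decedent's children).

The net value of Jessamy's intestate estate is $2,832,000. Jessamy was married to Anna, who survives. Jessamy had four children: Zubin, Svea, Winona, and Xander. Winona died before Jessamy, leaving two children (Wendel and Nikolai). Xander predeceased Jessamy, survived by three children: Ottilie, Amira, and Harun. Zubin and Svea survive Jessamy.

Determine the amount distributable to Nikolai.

Nikolai receives $265,500.

Anna takes one-quarter of $2,832,000 = $708,000. The remaining $2,124,000 passes to the descendants.
The descendants' portion ($2,124,000) is divided into 4 shares of $531,000: Zubin and Svea each take $531,000; Winona's $531,000 share passes to Winona's issue; Xander's $531,000 share passes to Xander's issue.
Winona's share ($531,000) is divided into 2 shares of $265,500: Wendel and Nikolai each take $265,500.
Xander's share ($531,000) is divided into 3 shares of $177,000: Ottilie, Amira, and Harun each take $177,000.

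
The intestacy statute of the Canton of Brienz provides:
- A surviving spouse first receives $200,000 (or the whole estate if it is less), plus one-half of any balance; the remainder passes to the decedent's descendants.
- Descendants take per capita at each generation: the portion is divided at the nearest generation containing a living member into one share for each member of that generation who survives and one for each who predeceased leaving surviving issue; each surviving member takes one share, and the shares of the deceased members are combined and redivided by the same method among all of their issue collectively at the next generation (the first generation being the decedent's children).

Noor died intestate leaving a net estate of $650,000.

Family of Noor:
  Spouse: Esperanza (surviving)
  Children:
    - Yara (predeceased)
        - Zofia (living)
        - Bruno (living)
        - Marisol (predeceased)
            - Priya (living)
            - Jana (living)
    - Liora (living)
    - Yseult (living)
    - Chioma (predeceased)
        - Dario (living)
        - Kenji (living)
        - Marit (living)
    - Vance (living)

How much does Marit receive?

Esperanza first takes $200,000, leaving a balance of $450,000. Esperanza then takes one-half of the balance ($225,000), for a total of $425,000. The remaining $225,000 passes to the descendants.
The descendants' portion ($225,000) is divided at the children's generation into 5 shares of $45,000. Liora, Yseult, and Vance each take $45,000. The 2 shares of the deceased (Yara and Chioma) are combined into a pool of $90,000.
That pool ($90,000) is divided at the grandchildren's generation into 6 shares of $15,000. Zofia, Bruno, Dario, Kenji, and Marit each take $15,000. The remaining share for the deceased Marisol ($15,000) is carried to the next generation.
That pool ($15,000) is divided at the great-grandchildren's generation equally among Priya and Jana: $7,500 each.

Marit receives $15,000.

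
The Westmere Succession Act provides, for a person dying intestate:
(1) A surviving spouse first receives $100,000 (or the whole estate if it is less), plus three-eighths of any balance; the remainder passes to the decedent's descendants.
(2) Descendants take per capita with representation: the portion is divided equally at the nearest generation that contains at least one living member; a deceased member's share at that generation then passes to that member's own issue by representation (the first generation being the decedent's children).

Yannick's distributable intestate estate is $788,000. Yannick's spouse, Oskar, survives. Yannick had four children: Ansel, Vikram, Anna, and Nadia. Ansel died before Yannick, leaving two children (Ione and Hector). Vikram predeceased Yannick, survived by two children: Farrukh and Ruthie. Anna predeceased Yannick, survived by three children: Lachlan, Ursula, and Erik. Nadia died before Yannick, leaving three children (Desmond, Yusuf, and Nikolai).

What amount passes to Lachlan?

Lachlan receives $43,000.

Oskar first takes $100,000, leaving a balance of $688,000. Oskar then takes three-eighths of the balance ($258,000), for a total of $358,000. The remaining $430,000 passes to the descendants.
No child survives, so the initial division is made at the grandchildren's generation.
The descendants' portion ($430,000) is divided into 10 shares of $43,000: Ione, Hector, Farrukh, Ruthie, Lachlan, Ursula, Erik, Desmond, Yusuf, and Nikolai each take $43,000.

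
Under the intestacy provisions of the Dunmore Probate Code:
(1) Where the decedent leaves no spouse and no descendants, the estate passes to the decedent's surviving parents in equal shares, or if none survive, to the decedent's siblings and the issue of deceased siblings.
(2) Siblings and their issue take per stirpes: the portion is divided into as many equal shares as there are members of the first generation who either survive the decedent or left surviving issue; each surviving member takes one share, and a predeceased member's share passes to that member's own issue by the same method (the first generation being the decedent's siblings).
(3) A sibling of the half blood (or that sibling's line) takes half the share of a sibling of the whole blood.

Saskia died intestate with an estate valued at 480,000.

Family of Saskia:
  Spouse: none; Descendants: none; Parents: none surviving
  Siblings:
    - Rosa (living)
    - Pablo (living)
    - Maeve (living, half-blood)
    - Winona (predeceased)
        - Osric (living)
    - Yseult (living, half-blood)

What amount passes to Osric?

Osric receives 120,000.

The entire 480,000 passes to the siblings and their issue.
Counting each half-blood sibling's line as half a unit, there are 4 units in 480,000, so one unit is 120,000. Whole-blood lines (Rosa, Pablo, and Winona) take 120,000 each; half-blood lines (Maeve and Yseult) take 60,000 each.
Winona's share (120,000) passes entirely to Osric.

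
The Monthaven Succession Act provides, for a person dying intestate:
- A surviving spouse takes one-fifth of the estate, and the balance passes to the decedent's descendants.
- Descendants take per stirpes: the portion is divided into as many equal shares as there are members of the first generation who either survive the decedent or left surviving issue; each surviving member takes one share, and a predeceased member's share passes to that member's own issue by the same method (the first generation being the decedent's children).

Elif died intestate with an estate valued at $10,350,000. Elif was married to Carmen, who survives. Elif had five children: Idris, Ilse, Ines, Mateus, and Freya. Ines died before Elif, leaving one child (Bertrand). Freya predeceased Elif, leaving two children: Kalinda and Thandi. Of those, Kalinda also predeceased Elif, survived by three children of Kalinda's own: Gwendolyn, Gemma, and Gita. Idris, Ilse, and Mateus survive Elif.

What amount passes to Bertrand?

Bertrand receives $1,656,000.

Carmen takes one-fifth of $10,350,000 = $2,070,000. The remaining $8,280,000 passes to the descendants.
The descendants' portion ($8,280,000) is divided into 5 shares of $1,656,000: Idris, Ilse, and Mateus each take $1,656,000; Ines's $1,656,000 share passes to Ines's issue; Freya's $1,656,000 share passes to Freya's issue.
Ines's share ($1,656,000) passes entirely to Bertrand.
Freya's share ($1,656,000) is divided into 2 shares of $828,000: Thandi takes $828,000; Kalinda's $828,000 share passes to Kalinda's issue.
Kalinda's share ($828,000) is divided into 3 shares of $276,000: Gwendolyn, Gemma, and Gita each take $276,000.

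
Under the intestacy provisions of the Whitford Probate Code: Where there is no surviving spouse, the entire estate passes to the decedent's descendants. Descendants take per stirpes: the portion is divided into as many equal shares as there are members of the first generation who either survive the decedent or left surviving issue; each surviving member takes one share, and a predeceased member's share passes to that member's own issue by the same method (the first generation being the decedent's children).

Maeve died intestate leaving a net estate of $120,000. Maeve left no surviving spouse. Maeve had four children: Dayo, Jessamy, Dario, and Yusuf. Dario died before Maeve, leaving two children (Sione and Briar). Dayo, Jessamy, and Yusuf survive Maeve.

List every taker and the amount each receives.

The entire $120,000 passes to the descendants.
That amount ($120,000) is divided into 4 shares of $30,000: Dayo, Jessamy, and Yusuf each take $30,000; Dario's $30,000 share passes to Dario's issue.
Dario's share ($30,000) is divided into 2 shares of $15,000: Sione and Briar each take $15,000.

Dayo: $30,000; Jessamy: $30,000; Sione: $15,000; Briar: $15,000; Yusuf: $30,000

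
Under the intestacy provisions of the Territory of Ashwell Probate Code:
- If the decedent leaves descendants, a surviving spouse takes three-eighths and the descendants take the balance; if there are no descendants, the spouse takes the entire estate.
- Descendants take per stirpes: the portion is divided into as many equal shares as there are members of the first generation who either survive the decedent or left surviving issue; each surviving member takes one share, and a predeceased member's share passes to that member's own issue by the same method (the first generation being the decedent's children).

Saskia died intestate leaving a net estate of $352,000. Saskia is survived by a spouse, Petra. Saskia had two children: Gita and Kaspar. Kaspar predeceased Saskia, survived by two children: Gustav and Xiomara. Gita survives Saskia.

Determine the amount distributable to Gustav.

Petra takes three-eighths of $352,000 = $132,000. The remaining $220,000 passes to the descendants.
The descendants' portion ($220,000) is divided into 2 shares of $110,000: Gita takes $110,000; Kaspar's $110,000 share passes to Kaspar's issue.
Kaspar's share ($110,000) is divided into 2 shares of $55,000: Gustav and Xiomara each take $55,000.

Gustav receives $55,000.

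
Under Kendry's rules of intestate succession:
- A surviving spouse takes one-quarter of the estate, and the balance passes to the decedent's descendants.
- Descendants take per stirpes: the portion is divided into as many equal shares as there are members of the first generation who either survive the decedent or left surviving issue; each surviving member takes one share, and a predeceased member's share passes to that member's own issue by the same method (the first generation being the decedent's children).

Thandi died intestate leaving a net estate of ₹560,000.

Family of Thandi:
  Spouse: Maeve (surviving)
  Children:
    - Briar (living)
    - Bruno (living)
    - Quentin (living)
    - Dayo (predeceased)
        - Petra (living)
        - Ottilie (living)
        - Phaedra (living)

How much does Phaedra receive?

Phaedra receives ₹35,000.

Maeve takes one-quarter of ₹560,000 = ₹140,000. The remaining ₹420,000 passes to the descendants.
The descendants' portion (₹420,000) is divided into 4 shares of ₹105,000: Briar, Bruno, and Quentin each take ₹105,000; Dayo's ₹105,000 share passes to Dayo's issue.
Dayo's share (₹105,000) is divided into 3 shares of ₹35,000: Petra, Ottilie, and Phaedra each take ₹35,000.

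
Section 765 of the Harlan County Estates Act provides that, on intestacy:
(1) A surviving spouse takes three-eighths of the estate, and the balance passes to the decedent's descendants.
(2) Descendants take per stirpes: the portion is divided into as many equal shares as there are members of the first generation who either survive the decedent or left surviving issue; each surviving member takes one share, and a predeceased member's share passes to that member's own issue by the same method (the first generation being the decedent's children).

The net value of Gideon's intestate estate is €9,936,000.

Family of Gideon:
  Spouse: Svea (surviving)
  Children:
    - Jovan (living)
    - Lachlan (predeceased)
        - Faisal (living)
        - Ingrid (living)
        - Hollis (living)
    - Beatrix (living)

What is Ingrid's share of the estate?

Svea takes three-eighths of €9,936,000 = €3,726,000. The remaining €6,210,000 passes to the descendants.
The descendants' portion (€6,210,000) is divided into 3 shares of €2,070,000: Jovan and Beatrix each take €2,070,000; Lachlan's €2,070,000 share passes to Lachlan's issue.
Lachlan's share (€2,070,000) is divided into 3 shares of €690,000: Faisal, Ingrid, and Hollis each take €690,000.

Ingrid receives €690,000.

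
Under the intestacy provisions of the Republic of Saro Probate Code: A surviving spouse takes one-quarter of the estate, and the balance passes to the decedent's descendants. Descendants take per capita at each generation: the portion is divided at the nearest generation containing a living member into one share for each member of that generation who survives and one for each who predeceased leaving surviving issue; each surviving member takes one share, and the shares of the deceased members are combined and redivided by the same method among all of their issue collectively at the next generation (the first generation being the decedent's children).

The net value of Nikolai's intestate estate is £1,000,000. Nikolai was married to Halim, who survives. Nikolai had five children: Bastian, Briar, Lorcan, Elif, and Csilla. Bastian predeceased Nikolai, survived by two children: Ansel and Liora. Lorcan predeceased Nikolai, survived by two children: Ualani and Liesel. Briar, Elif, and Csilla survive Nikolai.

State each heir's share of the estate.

Halim takes one-quarter of £1,000,000 = £250,000. The remaining £750,000 passes to the descendants.
The descendants' portion (£750,000) is divided at the children's generation into 5 shares of £150,000. Briar, Elif, and Csilla each take £150,000. The 2 shares of the deceased (Bastian and Lorcan) are combined into a pool of £300,000.
That pool (£300,000) is divided at the grandchildren's generation equally among Ansel, Liora, Ualani, and Liesel: £75,000 each.

Halim: £250,000; Ansel: £75,000; Liora: £75,000; Briar: £150,000; Ualani: £75,000; Liesel: £75,000; Elif: £150,000; Csilla: £150,000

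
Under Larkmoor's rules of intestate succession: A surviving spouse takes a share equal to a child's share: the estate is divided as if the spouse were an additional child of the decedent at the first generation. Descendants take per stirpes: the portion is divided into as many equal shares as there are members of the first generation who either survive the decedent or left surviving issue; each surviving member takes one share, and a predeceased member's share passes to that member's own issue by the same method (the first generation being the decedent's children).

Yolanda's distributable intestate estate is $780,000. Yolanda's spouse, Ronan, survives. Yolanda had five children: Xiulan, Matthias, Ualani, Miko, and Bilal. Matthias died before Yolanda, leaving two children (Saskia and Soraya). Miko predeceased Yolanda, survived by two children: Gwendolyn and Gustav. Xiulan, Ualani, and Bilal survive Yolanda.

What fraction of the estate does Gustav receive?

The spouse counts as an additional share at the children's level, so there are 6 primary shares of $130,000. Ronan takes one such share ($130,000).
The children's combined portion ($650,000) is divided into 5 shares of $130,000: Xiulan, Ualani, and Bilal each take $130,000; Matthias's $130,000 share passes to Matthias's issue; Miko's $130,000 share passes to Miko's issue.
Matthias's share ($130,000) is divided into 2 shares of $65,000: Saskia and Soraya each take $65,000.
Miko's share ($130,000) is divided into 2 shares of $65,000: Gwendolyn and Gustav each take $65,000.

Gustav receives 1/12 of the estate.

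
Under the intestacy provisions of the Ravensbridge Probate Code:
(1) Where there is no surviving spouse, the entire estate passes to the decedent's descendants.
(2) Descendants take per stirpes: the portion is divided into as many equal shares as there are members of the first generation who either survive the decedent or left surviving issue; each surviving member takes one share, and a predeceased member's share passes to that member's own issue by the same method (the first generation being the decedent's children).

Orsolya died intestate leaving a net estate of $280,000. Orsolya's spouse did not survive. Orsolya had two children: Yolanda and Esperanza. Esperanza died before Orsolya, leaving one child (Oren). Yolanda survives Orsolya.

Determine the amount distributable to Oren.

The entire $280,000 passes to the descendants.
That amount ($280,000) is divided into 2 shares of $140,000: Yolanda takes $140,000; Esperanza's $140,000 share passes to Esperanza's issue.
Esperanza's share ($140,000) passes entirely to Oren.

Oren receives $140,000.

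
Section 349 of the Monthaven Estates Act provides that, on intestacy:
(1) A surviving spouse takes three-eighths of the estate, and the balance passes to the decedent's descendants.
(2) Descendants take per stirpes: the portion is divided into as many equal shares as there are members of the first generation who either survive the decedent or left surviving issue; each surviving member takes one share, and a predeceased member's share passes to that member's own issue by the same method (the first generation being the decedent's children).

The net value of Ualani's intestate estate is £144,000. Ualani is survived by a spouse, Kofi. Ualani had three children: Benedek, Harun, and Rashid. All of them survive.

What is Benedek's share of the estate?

Kofi takes three-eighths of £144,000 = £54,000. The remaining £90,000 passes to the descendants.
The descendants' portion (£90,000) is divided into 3 shares of £30,000: Benedek, Harun, and Rashid each take £30,000.

Benedek receives £30,000.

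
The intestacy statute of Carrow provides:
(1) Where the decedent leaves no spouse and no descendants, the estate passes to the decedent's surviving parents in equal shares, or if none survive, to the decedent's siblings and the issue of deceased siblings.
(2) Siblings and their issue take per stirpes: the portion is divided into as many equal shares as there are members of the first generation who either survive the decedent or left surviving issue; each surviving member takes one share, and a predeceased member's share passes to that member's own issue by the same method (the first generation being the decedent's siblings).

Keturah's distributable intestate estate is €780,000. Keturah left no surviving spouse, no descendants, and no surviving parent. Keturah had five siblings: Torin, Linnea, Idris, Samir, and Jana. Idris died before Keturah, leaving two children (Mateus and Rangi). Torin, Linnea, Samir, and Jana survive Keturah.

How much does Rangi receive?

Rangi receives €78,000.

The entire €780,000 passes to the siblings and their issue.
That amount (€780,000) is divided into 5 shares of €156,000: Torin, Linnea, Samir, and Jana each take €156,000; Idris's €156,000 share passes to Idris's issue.
Idris's share (€156,000) is divided into 2 shares of €78,000: Mateus and Rangi each take €78,000.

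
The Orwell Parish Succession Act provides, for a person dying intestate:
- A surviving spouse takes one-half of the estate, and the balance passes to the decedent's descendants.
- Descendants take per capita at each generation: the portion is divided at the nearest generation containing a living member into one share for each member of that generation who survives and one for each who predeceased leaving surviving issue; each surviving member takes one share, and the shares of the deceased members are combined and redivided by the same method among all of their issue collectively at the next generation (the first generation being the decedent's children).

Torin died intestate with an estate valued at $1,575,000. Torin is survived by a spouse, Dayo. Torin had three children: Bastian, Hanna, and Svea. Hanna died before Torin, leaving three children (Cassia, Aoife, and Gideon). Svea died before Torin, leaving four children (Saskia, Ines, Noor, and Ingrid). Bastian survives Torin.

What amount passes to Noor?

Dayo takes one-half of $1,575,000 = $787,500. The remaining $787,500 passes to the descendants.
The descendants' portion ($787,500) is divided at the children's generation into 3 shares of $262,500. Bastian takes $262,500. The 2 shares of the deceased (Hanna and Svea) are combined into a pool of $525,000.
That pool ($525,000) is divided at the grandchildren's generation equally among Cassia, Aoife, Gideon, Saskia, Ines, Noor, and Ingrid: $75,000 each.

Noor receives $75,000.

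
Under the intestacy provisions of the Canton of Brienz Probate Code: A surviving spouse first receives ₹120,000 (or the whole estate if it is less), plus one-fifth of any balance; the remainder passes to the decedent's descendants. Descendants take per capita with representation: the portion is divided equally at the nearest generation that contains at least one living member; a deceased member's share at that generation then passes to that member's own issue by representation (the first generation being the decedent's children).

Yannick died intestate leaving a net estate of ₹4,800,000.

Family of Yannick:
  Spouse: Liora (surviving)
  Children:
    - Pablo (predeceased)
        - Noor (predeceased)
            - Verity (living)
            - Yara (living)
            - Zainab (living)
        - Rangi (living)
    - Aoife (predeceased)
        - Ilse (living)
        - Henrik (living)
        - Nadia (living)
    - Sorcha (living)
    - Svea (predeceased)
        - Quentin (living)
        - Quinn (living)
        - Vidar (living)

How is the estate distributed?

Liora: ₹1,056,000; Verity: ₹156,000; Yara: ₹156,000; Zainab: ₹156,000; Rangi: ₹468,000; Ilse: ₹312,000; Henrik: ₹312,000; Nadia: ₹312,000; Sorcha: ₹936,000; Quentin: ₹312,000; Quinn: ₹312,000; Vidar: ₹312,000

Liora first takes ₹120,000, leaving a balance of ₹4,680,000. Liora then takes one-fifth of the balance (₹936,000), for a total of ₹1,056,000. The remaining ₹3,744,000 passes to the descendants.
The descendants' portion (₹3,744,000) is divided into 4 shares of ₹936,000: Sorcha takes ₹936,000; Pablo's ₹936,000 share passes to Pablo's issue; Aoife's ₹936,000 share passes to Aoife's issue; Svea's ₹936,000 share passes to Svea's issue.
Pablo's share (₹936,000) is divided into 2 shares of ₹468,000: Rangi takes ₹468,000; Noor's ₹468,000 share passes to Noor's issue.
Noor's share (₹468,000) is divided into 3 shares of ₹156,000: Verity, Yara, and Zainab each take ₹156,000.
Aoife's share (₹936,000) is divided into 3 shares of ₹312,000: Ilse, Henrik, and Nadia each take ₹312,000.
Svea's share (₹936,000) is divided into 3 shares of ₹312,000: Quentin, Quinn, and Vidar each take ₹312,000.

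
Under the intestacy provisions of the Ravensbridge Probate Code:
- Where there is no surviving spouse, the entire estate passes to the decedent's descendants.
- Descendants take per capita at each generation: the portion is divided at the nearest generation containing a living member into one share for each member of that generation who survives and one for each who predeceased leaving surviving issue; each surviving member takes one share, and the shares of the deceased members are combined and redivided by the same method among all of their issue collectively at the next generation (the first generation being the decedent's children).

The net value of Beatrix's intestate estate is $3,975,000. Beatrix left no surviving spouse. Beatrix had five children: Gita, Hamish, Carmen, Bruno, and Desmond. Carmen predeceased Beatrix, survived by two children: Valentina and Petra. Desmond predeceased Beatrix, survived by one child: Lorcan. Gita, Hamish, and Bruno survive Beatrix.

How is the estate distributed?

The entire $3,975,000 passes to the descendants.
That amount ($3,975,000) is divided at the children's generation into 5 shares of $795,000. Gita, Hamish, and Bruno each take $795,000. The 2 shares of the deceased (Carmen and Desmond) are combined into a pool of $1,590,000.
That pool ($1,590,000) is divided at the grandchildren's generation equally among Valentina, Petra, and Lorcan: $530,000 each.

Gita: $795,000; Hamish: $795,000; Valentina: $530,000; Petra: $530,000; Bruno: $795,000; Lorcan: $530,000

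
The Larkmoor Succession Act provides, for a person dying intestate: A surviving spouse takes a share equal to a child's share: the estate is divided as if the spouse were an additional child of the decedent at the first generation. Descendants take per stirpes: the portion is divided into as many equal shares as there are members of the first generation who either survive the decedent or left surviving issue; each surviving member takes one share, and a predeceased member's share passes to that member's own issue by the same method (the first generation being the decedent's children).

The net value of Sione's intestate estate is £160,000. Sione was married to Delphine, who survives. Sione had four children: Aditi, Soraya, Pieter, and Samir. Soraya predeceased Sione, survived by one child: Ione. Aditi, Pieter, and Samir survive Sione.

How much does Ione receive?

Ione receives £32,000.

The spouse counts as an additional share at the children's level, so there are 5 primary shares of £32,000. Delphine takes one such share (£32,000).
The children's combined portion (£128,000) is divided into 4 shares of £32,000: Aditi, Pieter, and Samir each take £32,000; Soraya's £32,000 share passes to Soraya's issue.
Soraya's share (£32,000) passes entirely to Ione.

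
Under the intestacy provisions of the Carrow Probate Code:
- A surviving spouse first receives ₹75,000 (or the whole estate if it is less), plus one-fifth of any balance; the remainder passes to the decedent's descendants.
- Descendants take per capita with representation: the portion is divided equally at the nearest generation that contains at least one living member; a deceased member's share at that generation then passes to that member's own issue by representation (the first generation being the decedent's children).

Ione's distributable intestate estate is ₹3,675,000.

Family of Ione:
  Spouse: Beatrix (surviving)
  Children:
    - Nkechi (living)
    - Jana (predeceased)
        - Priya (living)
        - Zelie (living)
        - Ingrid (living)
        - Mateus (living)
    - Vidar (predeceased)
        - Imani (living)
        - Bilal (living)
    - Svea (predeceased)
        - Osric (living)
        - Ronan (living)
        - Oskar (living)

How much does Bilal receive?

Beatrix first takes ₹75,000, leaving a balance of ₹3,600,000. Beatrix then takes one-fifth of the balance (₹720,000), for a total of ₹795,000. The remaining ₹2,880,000 passes to the descendants.
The descendants' portion (₹2,880,000) is divided into 4 shares of ₹720,000: Nkechi takes ₹720,000; Jana's ₹720,000 share passes to Jana's issue; Vidar's ₹720,000 share passes to Vidar's issue; Svea's ₹720,000 share passes to Svea's issue.
Jana's share (₹720,000) is divided into 4 shares of ₹180,000: Priya, Zelie, Ingrid, and Mateus each take ₹180,000.
Vidar's share (₹720,000) is divided into 2 shares of ₹360,000: Imani and Bilal each take ₹360,000.
Svea's share (₹720,000) is divided into 3 shares of ₹240,000: Osric, Ronan, and Oskar each take ₹240,000.

Bilal receives ₹360,000.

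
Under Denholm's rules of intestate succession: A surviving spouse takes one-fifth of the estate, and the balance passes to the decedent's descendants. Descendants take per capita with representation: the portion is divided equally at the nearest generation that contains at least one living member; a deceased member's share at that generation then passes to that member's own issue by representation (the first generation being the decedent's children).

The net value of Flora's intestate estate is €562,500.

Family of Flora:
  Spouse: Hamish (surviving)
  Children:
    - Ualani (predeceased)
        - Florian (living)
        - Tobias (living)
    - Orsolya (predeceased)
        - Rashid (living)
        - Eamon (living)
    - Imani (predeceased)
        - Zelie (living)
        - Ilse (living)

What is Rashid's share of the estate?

Rashid receives €75,000.

Hamish takes one-fifth of €562,500 = €112,500. The remaining €450,000 passes to the descendants.
No child survives, so the initial division is made at the grandchildren's generation.
The descendants' portion (€450,000) is divided into 6 shares of €75,000: Florian, Tobias, Rashid, Eamon, Zelie, and Ilse each take €75,000.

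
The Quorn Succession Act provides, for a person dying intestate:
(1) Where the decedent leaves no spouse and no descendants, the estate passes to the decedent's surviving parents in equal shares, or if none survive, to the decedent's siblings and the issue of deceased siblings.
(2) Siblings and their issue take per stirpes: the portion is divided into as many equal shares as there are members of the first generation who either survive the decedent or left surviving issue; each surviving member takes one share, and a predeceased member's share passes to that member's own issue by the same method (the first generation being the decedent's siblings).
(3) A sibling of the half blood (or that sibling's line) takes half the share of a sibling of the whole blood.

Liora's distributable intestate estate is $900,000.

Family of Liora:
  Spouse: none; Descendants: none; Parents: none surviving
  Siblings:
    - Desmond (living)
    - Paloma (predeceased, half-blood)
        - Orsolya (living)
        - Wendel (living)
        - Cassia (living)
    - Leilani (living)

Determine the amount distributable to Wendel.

The entire $900,000 passes to the siblings and their issue.
Counting each half-blood sibling's line as half a unit, there are 5/2 units in $900,000, so one unit is $360,000. Whole-blood lines (Desmond and Leilani) take $360,000 each; half-blood lines (Paloma) take $180,000 each.
Paloma's share ($180,000) is divided into 3 shares of $60,000: Orsolya, Wendel, and Cassia each take $60,000.

Wendel receives $60,000.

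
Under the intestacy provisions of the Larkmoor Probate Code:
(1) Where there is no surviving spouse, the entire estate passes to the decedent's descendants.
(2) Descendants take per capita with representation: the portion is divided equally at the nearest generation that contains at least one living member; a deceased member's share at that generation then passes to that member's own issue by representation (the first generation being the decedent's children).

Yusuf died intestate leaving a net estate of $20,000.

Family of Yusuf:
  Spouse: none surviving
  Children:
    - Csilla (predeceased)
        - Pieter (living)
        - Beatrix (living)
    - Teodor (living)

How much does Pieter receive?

The entire $20,000 passes to the descendants.
That amount ($20,000) is divided into 2 shares of $10,000: Teodor takes $10,000; Csilla's $10,000 share passes to Csilla's issue.
Csilla's share ($10,000) is divided into 2 shares of $5,000: Pieter and Beatrix each take $5,000.

Pieter receives $5,000.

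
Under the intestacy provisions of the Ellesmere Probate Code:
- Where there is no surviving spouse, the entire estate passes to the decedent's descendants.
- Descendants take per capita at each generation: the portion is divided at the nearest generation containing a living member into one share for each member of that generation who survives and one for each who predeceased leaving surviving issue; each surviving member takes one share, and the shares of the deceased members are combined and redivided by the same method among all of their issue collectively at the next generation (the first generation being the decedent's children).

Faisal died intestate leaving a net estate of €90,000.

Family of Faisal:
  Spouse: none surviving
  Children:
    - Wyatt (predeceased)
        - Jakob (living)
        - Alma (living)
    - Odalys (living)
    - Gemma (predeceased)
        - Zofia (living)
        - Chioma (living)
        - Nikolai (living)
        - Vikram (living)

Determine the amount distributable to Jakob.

Jakob receives €10,000.

The entire €90,000 passes to the descendants.
That amount (€90,000) is divided at the children's generation into 3 shares of €30,000. Odalys takes €30,000. The 2 shares of the deceased (Wyatt and Gemma) are combined into a pool of €60,000.
That pool (€60,000) is divided at the grandchildren's generation equally among Jakob, Alma, Zofia, Chioma, Nikolai, and Vikram: €10,000 each.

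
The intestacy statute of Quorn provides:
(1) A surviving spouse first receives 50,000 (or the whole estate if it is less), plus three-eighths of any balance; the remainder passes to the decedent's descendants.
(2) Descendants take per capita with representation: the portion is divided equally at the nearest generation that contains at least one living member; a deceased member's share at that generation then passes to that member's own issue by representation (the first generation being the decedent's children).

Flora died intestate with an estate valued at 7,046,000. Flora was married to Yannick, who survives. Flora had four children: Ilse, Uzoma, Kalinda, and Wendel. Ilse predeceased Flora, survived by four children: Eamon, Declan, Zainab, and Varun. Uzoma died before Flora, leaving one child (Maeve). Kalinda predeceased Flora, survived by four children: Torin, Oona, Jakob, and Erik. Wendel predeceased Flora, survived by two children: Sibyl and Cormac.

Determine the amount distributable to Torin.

Torin receives 397,500.

Yannick first takes 50,000, leaving a balance of 6,996,000. Yannick then takes three-eighths of the balance (2,623,500), for a total of 2,673,500. The remaining 4,372,500 passes to the descendants.
No child survives, so the initial division is made at the grandchildren's generation.
The descendants' portion (4,372,500) is divided into 11 shares of 397,500: Eamon, Declan, Zainab, Varun, Maeve, Torin, Oona, Jakob, Erik, Sibyl, and Cormac each take 397,500.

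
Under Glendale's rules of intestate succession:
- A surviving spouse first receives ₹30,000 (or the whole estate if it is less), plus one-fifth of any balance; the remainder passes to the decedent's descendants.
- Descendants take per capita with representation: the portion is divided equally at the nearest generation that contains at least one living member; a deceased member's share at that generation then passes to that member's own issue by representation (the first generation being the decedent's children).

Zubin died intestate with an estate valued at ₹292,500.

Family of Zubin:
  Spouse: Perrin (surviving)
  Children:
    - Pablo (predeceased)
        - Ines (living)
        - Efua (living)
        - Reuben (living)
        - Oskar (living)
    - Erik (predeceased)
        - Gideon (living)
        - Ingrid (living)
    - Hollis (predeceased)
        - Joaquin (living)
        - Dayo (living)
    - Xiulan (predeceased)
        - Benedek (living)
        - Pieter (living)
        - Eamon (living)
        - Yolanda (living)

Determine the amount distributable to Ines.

Perrin first takes ₹30,000, leaving a balance of ₹262,500. Perrin then takes one-fifth of the balance (₹52,500), for a total of ₹82,500. The remaining ₹210,000 passes to the descendants.
No child survives, so the initial division is made at the grandchildren's generation.
The descendants' portion (₹210,000) is divided into 12 shares of ₹17,500: Ines, Efua, Reuben, Oskar, Gideon, Ingrid, Joaquin, Dayo, Benedek, Pieter, Eamon, and Yolanda each take ₹17,500.

Ines receives ₹17,500.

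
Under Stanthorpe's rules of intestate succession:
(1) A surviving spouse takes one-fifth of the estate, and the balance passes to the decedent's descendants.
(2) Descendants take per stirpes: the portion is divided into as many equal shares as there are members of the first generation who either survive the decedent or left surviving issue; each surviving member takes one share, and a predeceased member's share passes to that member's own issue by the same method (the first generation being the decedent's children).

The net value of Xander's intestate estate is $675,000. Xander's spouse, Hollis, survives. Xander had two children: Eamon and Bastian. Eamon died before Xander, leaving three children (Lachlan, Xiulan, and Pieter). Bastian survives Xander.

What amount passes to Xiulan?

Hollis takes one-fifth of $675,000 = $135,000. The remaining $540,000 passes to the descendants.
The descendants' portion ($540,000) is divided into 2 shares of $270,000: Bastian takes $270,000; Eamon's $270,000 share passes to Eamon's issue.
Eamon's share ($270,000) is divided into 3 shares of $90,000: Lachlan, Xiulan, and Pieter each take $90,000.

Xiulan receives $90,000.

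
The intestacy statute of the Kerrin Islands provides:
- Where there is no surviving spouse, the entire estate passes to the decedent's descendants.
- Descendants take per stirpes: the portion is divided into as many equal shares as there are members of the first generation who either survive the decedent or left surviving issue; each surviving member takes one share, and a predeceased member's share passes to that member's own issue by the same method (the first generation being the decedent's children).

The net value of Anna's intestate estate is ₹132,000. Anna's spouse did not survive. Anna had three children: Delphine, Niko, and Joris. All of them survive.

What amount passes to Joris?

Joris receives ₹44,000.

The entire ₹132,000 passes to the descendants.
That amount (₹132,000) is divided into 3 shares of ₹44,000: Delphine, Niko, and Joris each take ₹44,000.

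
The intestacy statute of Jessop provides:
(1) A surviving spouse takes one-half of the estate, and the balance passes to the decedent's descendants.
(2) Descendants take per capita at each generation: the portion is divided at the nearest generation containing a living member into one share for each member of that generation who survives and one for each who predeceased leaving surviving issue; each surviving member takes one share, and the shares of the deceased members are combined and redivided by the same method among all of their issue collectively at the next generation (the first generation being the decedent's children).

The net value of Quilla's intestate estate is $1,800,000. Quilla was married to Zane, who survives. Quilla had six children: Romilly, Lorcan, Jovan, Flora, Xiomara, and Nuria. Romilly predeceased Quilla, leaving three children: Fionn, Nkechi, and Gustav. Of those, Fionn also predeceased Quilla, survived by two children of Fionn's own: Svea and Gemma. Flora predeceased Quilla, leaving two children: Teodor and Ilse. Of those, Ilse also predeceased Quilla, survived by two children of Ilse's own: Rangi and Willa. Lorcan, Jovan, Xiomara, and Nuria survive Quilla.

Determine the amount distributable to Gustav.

Gustav receives $60,000.

Zane takes one-half of $1,800,000 = $900,000. The remaining $900,000 passes to the descendants.
The descendants' portion ($900,000) is divided at the children's generation into 6 shares of $150,000. Lorcan, Jovan, Xiomara, and Nuria each take $150,000. The 2 shares of the deceased (Romilly and Flora) are combined into a pool of $300,000.
That pool ($300,000) is divided at the grandchildren's generation into 5 shares of $60,000. Nkechi, Gustav, and Teodor each take $60,000. The 2 shares of the deceased (Fionn and Ilse) are combined into a pool of $120,000.
That pool ($120,000) is divided at the great-grandchildren's generation equally among Svea, Gemma, Rangi, and Willa: $30,000 each.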